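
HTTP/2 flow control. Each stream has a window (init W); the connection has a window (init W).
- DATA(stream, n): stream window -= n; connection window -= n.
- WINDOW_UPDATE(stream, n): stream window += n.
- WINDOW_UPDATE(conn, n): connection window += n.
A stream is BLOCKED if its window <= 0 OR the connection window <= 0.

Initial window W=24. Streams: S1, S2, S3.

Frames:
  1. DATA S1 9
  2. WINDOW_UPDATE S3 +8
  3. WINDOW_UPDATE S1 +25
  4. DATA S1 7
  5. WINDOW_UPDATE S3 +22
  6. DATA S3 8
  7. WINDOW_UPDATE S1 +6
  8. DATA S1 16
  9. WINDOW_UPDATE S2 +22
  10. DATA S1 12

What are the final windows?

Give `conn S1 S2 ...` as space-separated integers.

Op 1: conn=15 S1=15 S2=24 S3=24 blocked=[]
Op 2: conn=15 S1=15 S2=24 S3=32 blocked=[]
Op 3: conn=15 S1=40 S2=24 S3=32 blocked=[]
Op 4: conn=8 S1=33 S2=24 S3=32 blocked=[]
Op 5: conn=8 S1=33 S2=24 S3=54 blocked=[]
Op 6: conn=0 S1=33 S2=24 S3=46 blocked=[1, 2, 3]
Op 7: conn=0 S1=39 S2=24 S3=46 blocked=[1, 2, 3]
Op 8: conn=-16 S1=23 S2=24 S3=46 blocked=[1, 2, 3]
Op 9: conn=-16 S1=23 S2=46 S3=46 blocked=[1, 2, 3]
Op 10: conn=-28 S1=11 S2=46 S3=46 blocked=[1, 2, 3]

Answer: -28 11 46 46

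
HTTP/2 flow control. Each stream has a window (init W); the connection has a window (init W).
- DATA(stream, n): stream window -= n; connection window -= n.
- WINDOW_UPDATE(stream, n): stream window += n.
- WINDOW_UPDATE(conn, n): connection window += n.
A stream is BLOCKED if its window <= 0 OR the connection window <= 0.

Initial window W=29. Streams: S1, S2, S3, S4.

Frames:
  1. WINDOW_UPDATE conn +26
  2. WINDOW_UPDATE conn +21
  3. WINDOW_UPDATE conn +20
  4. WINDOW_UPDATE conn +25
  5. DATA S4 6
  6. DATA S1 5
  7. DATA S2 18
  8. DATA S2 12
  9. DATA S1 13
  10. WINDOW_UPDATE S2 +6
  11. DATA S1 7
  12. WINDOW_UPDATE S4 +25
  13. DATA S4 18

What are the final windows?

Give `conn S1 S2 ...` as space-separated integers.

Op 1: conn=55 S1=29 S2=29 S3=29 S4=29 blocked=[]
Op 2: conn=76 S1=29 S2=29 S3=29 S4=29 blocked=[]
Op 3: conn=96 S1=29 S2=29 S3=29 S4=29 blocked=[]
Op 4: conn=121 S1=29 S2=29 S3=29 S4=29 blocked=[]
Op 5: conn=115 S1=29 S2=29 S3=29 S4=23 blocked=[]
Op 6: conn=110 S1=24 S2=29 S3=29 S4=23 blocked=[]
Op 7: conn=92 S1=24 S2=11 S3=29 S4=23 blocked=[]
Op 8: conn=80 S1=24 S2=-1 S3=29 S4=23 blocked=[2]
Op 9: conn=67 S1=11 S2=-1 S3=29 S4=23 blocked=[2]
Op 10: conn=67 S1=11 S2=5 S3=29 S4=23 blocked=[]
Op 11: conn=60 S1=4 S2=5 S3=29 S4=23 blocked=[]
Op 12: conn=60 S1=4 S2=5 S3=29 S4=48 blocked=[]
Op 13: conn=42 S1=4 S2=5 S3=29 S4=30 blocked=[]

Answer: 42 4 5 29 30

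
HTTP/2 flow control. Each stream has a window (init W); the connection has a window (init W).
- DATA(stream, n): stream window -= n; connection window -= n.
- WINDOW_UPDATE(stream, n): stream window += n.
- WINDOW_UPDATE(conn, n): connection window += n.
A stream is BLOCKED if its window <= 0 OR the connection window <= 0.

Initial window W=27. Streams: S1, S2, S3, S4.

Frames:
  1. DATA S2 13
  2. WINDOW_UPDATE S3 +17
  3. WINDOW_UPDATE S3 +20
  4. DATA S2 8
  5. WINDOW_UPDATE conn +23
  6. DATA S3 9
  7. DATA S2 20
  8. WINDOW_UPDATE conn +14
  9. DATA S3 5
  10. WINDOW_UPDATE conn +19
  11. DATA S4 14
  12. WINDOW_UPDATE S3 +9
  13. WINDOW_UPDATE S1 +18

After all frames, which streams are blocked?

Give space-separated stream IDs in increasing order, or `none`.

Op 1: conn=14 S1=27 S2=14 S3=27 S4=27 blocked=[]
Op 2: conn=14 S1=27 S2=14 S3=44 S4=27 blocked=[]
Op 3: conn=14 S1=27 S2=14 S3=64 S4=27 blocked=[]
Op 4: conn=6 S1=27 S2=6 S3=64 S4=27 blocked=[]
Op 5: conn=29 S1=27 S2=6 S3=64 S4=27 blocked=[]
Op 6: conn=20 S1=27 S2=6 S3=55 S4=27 blocked=[]
Op 7: conn=0 S1=27 S2=-14 S3=55 S4=27 blocked=[1, 2, 3, 4]
Op 8: conn=14 S1=27 S2=-14 S3=55 S4=27 blocked=[2]
Op 9: conn=9 S1=27 S2=-14 S3=50 S4=27 blocked=[2]
Op 10: conn=28 S1=27 S2=-14 S3=50 S4=27 blocked=[2]
Op 11: conn=14 S1=27 S2=-14 S3=50 S4=13 blocked=[2]
Op 12: conn=14 S1=27 S2=-14 S3=59 S4=13 blocked=[2]
Op 13: conn=14 S1=45 S2=-14 S3=59 S4=13 blocked=[2]

Answer: S2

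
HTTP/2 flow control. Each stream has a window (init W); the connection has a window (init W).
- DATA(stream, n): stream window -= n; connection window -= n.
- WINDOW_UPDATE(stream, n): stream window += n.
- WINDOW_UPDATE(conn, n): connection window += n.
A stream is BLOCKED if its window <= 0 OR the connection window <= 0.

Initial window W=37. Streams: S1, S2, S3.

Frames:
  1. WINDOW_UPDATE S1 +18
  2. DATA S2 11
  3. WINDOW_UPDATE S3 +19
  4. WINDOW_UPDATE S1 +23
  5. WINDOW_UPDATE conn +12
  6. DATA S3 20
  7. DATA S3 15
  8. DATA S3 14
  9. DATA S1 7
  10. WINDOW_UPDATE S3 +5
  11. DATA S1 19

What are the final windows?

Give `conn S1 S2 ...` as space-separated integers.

Answer: -37 52 26 12

Derivation:
Op 1: conn=37 S1=55 S2=37 S3=37 blocked=[]
Op 2: conn=26 S1=55 S2=26 S3=37 blocked=[]
Op 3: conn=26 S1=55 S2=26 S3=56 blocked=[]
Op 4: conn=26 S1=78 S2=26 S3=56 blocked=[]
Op 5: conn=38 S1=78 S2=26 S3=56 blocked=[]
Op 6: conn=18 S1=78 S2=26 S3=36 blocked=[]
Op 7: conn=3 S1=78 S2=26 S3=21 blocked=[]
Op 8: conn=-11 S1=78 S2=26 S3=7 blocked=[1, 2, 3]
Op 9: conn=-18 S1=71 S2=26 S3=7 blocked=[1, 2, 3]
Op 10: conn=-18 S1=71 S2=26 S3=12 blocked=[1, 2, 3]
Op 11: conn=-37 S1=52 S2=26 S3=12 blocked=[1, 2, 3]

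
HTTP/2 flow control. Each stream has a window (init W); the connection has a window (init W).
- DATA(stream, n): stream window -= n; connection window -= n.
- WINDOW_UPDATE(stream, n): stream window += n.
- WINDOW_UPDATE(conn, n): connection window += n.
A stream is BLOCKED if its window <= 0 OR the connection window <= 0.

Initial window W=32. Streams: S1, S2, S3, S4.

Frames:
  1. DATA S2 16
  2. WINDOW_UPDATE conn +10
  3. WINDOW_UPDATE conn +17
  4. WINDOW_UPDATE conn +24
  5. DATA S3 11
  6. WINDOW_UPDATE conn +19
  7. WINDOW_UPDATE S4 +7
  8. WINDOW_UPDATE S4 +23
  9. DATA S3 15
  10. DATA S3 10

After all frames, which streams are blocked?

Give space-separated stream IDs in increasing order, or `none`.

Op 1: conn=16 S1=32 S2=16 S3=32 S4=32 blocked=[]
Op 2: conn=26 S1=32 S2=16 S3=32 S4=32 blocked=[]
Op 3: conn=43 S1=32 S2=16 S3=32 S4=32 blocked=[]
Op 4: conn=67 S1=32 S2=16 S3=32 S4=32 blocked=[]
Op 5: conn=56 S1=32 S2=16 S3=21 S4=32 blocked=[]
Op 6: conn=75 S1=32 S2=16 S3=21 S4=32 blocked=[]
Op 7: conn=75 S1=32 S2=16 S3=21 S4=39 blocked=[]
Op 8: conn=75 S1=32 S2=16 S3=21 S4=62 blocked=[]
Op 9: conn=60 S1=32 S2=16 S3=6 S4=62 blocked=[]
Op 10: conn=50 S1=32 S2=16 S3=-4 S4=62 blocked=[3]

Answer: S3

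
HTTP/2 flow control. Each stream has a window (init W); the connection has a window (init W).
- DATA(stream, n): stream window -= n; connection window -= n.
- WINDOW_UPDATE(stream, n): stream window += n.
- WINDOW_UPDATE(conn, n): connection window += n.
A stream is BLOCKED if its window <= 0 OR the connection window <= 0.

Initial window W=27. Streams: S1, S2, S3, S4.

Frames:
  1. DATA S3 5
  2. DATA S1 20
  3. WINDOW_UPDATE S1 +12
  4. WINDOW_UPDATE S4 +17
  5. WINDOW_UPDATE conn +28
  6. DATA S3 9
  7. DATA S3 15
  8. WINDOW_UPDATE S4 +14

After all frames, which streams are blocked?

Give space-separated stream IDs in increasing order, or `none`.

Answer: S3

Derivation:
Op 1: conn=22 S1=27 S2=27 S3=22 S4=27 blocked=[]
Op 2: conn=2 S1=7 S2=27 S3=22 S4=27 blocked=[]
Op 3: conn=2 S1=19 S2=27 S3=22 S4=27 blocked=[]
Op 4: conn=2 S1=19 S2=27 S3=22 S4=44 blocked=[]
Op 5: conn=30 S1=19 S2=27 S3=22 S4=44 blocked=[]
Op 6: conn=21 S1=19 S2=27 S3=13 S4=44 blocked=[]
Op 7: conn=6 S1=19 S2=27 S3=-2 S4=44 blocked=[3]
Op 8: conn=6 S1=19 S2=27 S3=-2 S4=58 blocked=[3]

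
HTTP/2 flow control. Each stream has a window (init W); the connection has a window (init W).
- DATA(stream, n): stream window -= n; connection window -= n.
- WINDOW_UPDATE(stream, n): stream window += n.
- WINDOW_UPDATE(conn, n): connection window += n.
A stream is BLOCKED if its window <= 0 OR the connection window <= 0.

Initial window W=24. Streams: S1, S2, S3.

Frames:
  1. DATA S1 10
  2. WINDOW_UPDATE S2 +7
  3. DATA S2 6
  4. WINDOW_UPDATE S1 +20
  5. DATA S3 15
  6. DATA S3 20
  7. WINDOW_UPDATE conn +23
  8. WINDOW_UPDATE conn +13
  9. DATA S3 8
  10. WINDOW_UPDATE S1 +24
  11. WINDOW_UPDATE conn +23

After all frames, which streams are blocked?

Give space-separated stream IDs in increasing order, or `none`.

Op 1: conn=14 S1=14 S2=24 S3=24 blocked=[]
Op 2: conn=14 S1=14 S2=31 S3=24 blocked=[]
Op 3: conn=8 S1=14 S2=25 S3=24 blocked=[]
Op 4: conn=8 S1=34 S2=25 S3=24 blocked=[]
Op 5: conn=-7 S1=34 S2=25 S3=9 blocked=[1, 2, 3]
Op 6: conn=-27 S1=34 S2=25 S3=-11 blocked=[1, 2, 3]
Op 7: conn=-4 S1=34 S2=25 S3=-11 blocked=[1, 2, 3]
Op 8: conn=9 S1=34 S2=25 S3=-11 blocked=[3]
Op 9: conn=1 S1=34 S2=25 S3=-19 blocked=[3]
Op 10: conn=1 S1=58 S2=25 S3=-19 blocked=[3]
Op 11: conn=24 S1=58 S2=25 S3=-19 blocked=[3]

Answer: S3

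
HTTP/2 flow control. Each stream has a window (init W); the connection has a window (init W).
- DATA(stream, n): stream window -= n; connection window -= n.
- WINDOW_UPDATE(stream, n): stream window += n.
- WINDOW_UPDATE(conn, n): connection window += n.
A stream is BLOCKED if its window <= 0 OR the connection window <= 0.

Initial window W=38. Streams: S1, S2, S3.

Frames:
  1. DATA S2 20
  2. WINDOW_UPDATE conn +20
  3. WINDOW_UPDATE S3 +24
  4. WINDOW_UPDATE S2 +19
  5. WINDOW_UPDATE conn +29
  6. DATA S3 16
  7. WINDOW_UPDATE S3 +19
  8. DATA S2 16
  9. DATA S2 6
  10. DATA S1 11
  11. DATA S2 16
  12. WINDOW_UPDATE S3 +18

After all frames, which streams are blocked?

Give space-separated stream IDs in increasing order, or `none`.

Answer: S2

Derivation:
Op 1: conn=18 S1=38 S2=18 S3=38 blocked=[]
Op 2: conn=38 S1=38 S2=18 S3=38 blocked=[]
Op 3: conn=38 S1=38 S2=18 S3=62 blocked=[]
Op 4: conn=38 S1=38 S2=37 S3=62 blocked=[]
Op 5: conn=67 S1=38 S2=37 S3=62 blocked=[]
Op 6: conn=51 S1=38 S2=37 S3=46 blocked=[]
Op 7: conn=51 S1=38 S2=37 S3=65 blocked=[]
Op 8: conn=35 S1=38 S2=21 S3=65 blocked=[]
Op 9: conn=29 S1=38 S2=15 S3=65 blocked=[]
Op 10: conn=18 S1=27 S2=15 S3=65 blocked=[]
Op 11: conn=2 S1=27 S2=-1 S3=65 blocked=[2]
Op 12: conn=2 S1=27 S2=-1 S3=83 blocked=[2]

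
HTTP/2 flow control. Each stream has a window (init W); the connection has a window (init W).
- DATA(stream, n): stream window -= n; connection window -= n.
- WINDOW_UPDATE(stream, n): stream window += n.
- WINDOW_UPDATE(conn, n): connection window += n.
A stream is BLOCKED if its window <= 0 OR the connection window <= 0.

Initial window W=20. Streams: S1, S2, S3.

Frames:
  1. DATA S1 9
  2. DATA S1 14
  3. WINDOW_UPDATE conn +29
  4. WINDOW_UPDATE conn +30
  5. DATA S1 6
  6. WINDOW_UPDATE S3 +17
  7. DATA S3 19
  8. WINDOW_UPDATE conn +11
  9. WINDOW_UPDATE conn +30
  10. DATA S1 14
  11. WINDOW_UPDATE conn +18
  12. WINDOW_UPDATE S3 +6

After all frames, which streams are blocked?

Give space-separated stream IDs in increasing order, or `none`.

Op 1: conn=11 S1=11 S2=20 S3=20 blocked=[]
Op 2: conn=-3 S1=-3 S2=20 S3=20 blocked=[1, 2, 3]
Op 3: conn=26 S1=-3 S2=20 S3=20 blocked=[1]
Op 4: conn=56 S1=-3 S2=20 S3=20 blocked=[1]
Op 5: conn=50 S1=-9 S2=20 S3=20 blocked=[1]
Op 6: conn=50 S1=-9 S2=20 S3=37 blocked=[1]
Op 7: conn=31 S1=-9 S2=20 S3=18 blocked=[1]
Op 8: conn=42 S1=-9 S2=20 S3=18 blocked=[1]
Op 9: conn=72 S1=-9 S2=20 S3=18 blocked=[1]
Op 10: conn=58 S1=-23 S2=20 S3=18 blocked=[1]
Op 11: conn=76 S1=-23 S2=20 S3=18 blocked=[1]
Op 12: conn=76 S1=-23 S2=20 S3=24 blocked=[1]

Answer: S1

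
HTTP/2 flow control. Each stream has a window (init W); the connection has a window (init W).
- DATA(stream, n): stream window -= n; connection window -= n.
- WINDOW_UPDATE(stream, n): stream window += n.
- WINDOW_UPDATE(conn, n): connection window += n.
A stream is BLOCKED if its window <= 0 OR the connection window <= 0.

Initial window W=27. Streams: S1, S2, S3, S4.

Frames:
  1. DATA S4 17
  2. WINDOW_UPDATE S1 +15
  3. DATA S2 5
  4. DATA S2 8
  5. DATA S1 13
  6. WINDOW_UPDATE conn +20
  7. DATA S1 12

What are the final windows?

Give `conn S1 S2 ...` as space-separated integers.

Answer: -8 17 14 27 10

Derivation:
Op 1: conn=10 S1=27 S2=27 S3=27 S4=10 blocked=[]
Op 2: conn=10 S1=42 S2=27 S3=27 S4=10 blocked=[]
Op 3: conn=5 S1=42 S2=22 S3=27 S4=10 blocked=[]
Op 4: conn=-3 S1=42 S2=14 S3=27 S4=10 blocked=[1, 2, 3, 4]
Op 5: conn=-16 S1=29 S2=14 S3=27 S4=10 blocked=[1, 2, 3, 4]
Op 6: conn=4 S1=29 S2=14 S3=27 S4=10 blocked=[]
Op 7: conn=-8 S1=17 S2=14 S3=27 S4=10 blocked=[1, 2, 3, 4]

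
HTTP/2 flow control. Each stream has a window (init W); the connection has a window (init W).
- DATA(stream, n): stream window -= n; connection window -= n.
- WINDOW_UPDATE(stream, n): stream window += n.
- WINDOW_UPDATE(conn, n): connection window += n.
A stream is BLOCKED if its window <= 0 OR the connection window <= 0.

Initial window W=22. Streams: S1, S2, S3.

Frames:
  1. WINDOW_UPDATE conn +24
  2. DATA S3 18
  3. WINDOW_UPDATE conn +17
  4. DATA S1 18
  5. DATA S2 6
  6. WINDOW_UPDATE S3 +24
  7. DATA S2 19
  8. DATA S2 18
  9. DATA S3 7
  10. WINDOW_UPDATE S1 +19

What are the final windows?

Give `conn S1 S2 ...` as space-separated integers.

Answer: -23 23 -21 21

Derivation:
Op 1: conn=46 S1=22 S2=22 S3=22 blocked=[]
Op 2: conn=28 S1=22 S2=22 S3=4 blocked=[]
Op 3: conn=45 S1=22 S2=22 S3=4 blocked=[]
Op 4: conn=27 S1=4 S2=22 S3=4 blocked=[]
Op 5: conn=21 S1=4 S2=16 S3=4 blocked=[]
Op 6: conn=21 S1=4 S2=16 S3=28 blocked=[]
Op 7: conn=2 S1=4 S2=-3 S3=28 blocked=[2]
Op 8: conn=-16 S1=4 S2=-21 S3=28 blocked=[1, 2, 3]
Op 9: conn=-23 S1=4 S2=-21 S3=21 blocked=[1, 2, 3]
Op 10: conn=-23 S1=23 S2=-21 S3=21 blocked=[1, 2, 3]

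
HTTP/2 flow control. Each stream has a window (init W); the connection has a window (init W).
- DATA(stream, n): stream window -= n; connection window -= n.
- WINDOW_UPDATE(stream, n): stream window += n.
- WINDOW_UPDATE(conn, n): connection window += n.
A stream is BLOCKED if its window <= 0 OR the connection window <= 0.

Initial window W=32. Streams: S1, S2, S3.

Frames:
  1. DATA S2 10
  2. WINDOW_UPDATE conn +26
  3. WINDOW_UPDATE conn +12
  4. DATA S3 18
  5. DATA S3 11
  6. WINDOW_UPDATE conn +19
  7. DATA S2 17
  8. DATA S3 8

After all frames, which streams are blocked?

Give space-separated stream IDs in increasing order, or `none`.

Answer: S3

Derivation:
Op 1: conn=22 S1=32 S2=22 S3=32 blocked=[]
Op 2: conn=48 S1=32 S2=22 S3=32 blocked=[]
Op 3: conn=60 S1=32 S2=22 S3=32 blocked=[]
Op 4: conn=42 S1=32 S2=22 S3=14 blocked=[]
Op 5: conn=31 S1=32 S2=22 S3=3 blocked=[]
Op 6: conn=50 S1=32 S2=22 S3=3 blocked=[]
Op 7: conn=33 S1=32 S2=5 S3=3 blocked=[]
Op 8: conn=25 S1=32 S2=5 S3=-5 blocked=[3]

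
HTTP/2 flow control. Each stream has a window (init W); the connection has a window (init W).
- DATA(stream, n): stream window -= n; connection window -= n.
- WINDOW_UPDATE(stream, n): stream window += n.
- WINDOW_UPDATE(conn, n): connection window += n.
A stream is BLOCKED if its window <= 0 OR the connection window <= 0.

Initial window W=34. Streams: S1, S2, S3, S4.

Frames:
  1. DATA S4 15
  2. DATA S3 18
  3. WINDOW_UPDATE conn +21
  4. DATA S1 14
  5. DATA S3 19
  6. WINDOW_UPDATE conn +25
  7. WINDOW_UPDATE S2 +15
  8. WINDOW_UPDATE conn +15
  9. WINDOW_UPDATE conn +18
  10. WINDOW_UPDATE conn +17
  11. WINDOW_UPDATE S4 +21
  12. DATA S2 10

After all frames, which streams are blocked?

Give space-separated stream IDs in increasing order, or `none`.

Op 1: conn=19 S1=34 S2=34 S3=34 S4=19 blocked=[]
Op 2: conn=1 S1=34 S2=34 S3=16 S4=19 blocked=[]
Op 3: conn=22 S1=34 S2=34 S3=16 S4=19 blocked=[]
Op 4: conn=8 S1=20 S2=34 S3=16 S4=19 blocked=[]
Op 5: conn=-11 S1=20 S2=34 S3=-3 S4=19 blocked=[1, 2, 3, 4]
Op 6: conn=14 S1=20 S2=34 S3=-3 S4=19 blocked=[3]
Op 7: conn=14 S1=20 S2=49 S3=-3 S4=19 blocked=[3]
Op 8: conn=29 S1=20 S2=49 S3=-3 S4=19 blocked=[3]
Op 9: conn=47 S1=20 S2=49 S3=-3 S4=19 blocked=[3]
Op 10: conn=64 S1=20 S2=49 S3=-3 S4=19 blocked=[3]
Op 11: conn=64 S1=20 S2=49 S3=-3 S4=40 blocked=[3]
Op 12: conn=54 S1=20 S2=39 S3=-3 S4=40 blocked=[3]

Answer: S3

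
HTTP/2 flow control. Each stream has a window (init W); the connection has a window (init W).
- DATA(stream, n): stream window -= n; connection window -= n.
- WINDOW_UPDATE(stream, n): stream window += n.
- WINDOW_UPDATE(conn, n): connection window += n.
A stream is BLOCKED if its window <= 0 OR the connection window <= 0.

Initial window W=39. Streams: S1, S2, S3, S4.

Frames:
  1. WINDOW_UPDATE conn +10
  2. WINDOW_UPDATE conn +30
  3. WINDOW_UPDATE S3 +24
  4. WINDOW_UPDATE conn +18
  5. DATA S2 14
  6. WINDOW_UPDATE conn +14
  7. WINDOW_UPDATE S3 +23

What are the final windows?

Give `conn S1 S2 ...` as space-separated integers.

Answer: 97 39 25 86 39

Derivation:
Op 1: conn=49 S1=39 S2=39 S3=39 S4=39 blocked=[]
Op 2: conn=79 S1=39 S2=39 S3=39 S4=39 blocked=[]
Op 3: conn=79 S1=39 S2=39 S3=63 S4=39 blocked=[]
Op 4: conn=97 S1=39 S2=39 S3=63 S4=39 blocked=[]
Op 5: conn=83 S1=39 S2=25 S3=63 S4=39 blocked=[]
Op 6: conn=97 S1=39 S2=25 S3=63 S4=39 blocked=[]
Op 7: conn=97 S1=39 S2=25 S3=86 S4=39 blocked=[]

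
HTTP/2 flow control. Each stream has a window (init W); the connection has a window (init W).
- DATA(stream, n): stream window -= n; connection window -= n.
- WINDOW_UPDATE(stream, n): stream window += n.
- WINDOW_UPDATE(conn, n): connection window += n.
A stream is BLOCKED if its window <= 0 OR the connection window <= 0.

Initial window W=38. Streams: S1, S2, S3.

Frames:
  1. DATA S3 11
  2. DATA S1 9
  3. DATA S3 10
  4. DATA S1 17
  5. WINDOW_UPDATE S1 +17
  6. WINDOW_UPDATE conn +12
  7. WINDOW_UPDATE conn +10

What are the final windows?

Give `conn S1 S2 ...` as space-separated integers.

Answer: 13 29 38 17

Derivation:
Op 1: conn=27 S1=38 S2=38 S3=27 blocked=[]
Op 2: conn=18 S1=29 S2=38 S3=27 blocked=[]
Op 3: conn=8 S1=29 S2=38 S3=17 blocked=[]
Op 4: conn=-9 S1=12 S2=38 S3=17 blocked=[1, 2, 3]
Op 5: conn=-9 S1=29 S2=38 S3=17 blocked=[1, 2, 3]
Op 6: conn=3 S1=29 S2=38 S3=17 blocked=[]
Op 7: conn=13 S1=29 S2=38 S3=17 blocked=[]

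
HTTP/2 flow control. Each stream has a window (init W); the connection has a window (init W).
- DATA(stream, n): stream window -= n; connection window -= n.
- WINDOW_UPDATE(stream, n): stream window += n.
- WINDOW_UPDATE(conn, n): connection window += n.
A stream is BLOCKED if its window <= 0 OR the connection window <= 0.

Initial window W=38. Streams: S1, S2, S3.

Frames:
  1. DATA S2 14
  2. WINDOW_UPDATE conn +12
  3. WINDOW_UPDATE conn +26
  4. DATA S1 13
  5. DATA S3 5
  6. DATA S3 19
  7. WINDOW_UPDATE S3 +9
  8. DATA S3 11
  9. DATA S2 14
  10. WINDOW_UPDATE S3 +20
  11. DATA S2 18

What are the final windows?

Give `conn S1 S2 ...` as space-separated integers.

Op 1: conn=24 S1=38 S2=24 S3=38 blocked=[]
Op 2: conn=36 S1=38 S2=24 S3=38 blocked=[]
Op 3: conn=62 S1=38 S2=24 S3=38 blocked=[]
Op 4: conn=49 S1=25 S2=24 S3=38 blocked=[]
Op 5: conn=44 S1=25 S2=24 S3=33 blocked=[]
Op 6: conn=25 S1=25 S2=24 S3=14 blocked=[]
Op 7: conn=25 S1=25 S2=24 S3=23 blocked=[]
Op 8: conn=14 S1=25 S2=24 S3=12 blocked=[]
Op 9: conn=0 S1=25 S2=10 S3=12 blocked=[1, 2, 3]
Op 10: conn=0 S1=25 S2=10 S3=32 blocked=[1, 2, 3]
Op 11: conn=-18 S1=25 S2=-8 S3=32 blocked=[1, 2, 3]

Answer: -18 25 -8 32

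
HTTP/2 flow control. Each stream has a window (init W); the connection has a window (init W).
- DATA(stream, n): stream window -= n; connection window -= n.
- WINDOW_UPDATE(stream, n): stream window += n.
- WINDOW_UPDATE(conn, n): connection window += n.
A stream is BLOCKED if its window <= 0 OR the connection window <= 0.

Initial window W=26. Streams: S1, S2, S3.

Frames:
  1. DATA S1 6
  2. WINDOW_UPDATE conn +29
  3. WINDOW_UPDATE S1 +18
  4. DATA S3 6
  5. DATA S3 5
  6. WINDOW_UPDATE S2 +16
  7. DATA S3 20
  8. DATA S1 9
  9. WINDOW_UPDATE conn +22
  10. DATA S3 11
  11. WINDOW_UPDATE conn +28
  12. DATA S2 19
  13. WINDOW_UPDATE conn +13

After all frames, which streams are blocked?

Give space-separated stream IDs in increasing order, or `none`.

Answer: S3

Derivation:
Op 1: conn=20 S1=20 S2=26 S3=26 blocked=[]
Op 2: conn=49 S1=20 S2=26 S3=26 blocked=[]
Op 3: conn=49 S1=38 S2=26 S3=26 blocked=[]
Op 4: conn=43 S1=38 S2=26 S3=20 blocked=[]
Op 5: conn=38 S1=38 S2=26 S3=15 blocked=[]
Op 6: conn=38 S1=38 S2=42 S3=15 blocked=[]
Op 7: conn=18 S1=38 S2=42 S3=-5 blocked=[3]
Op 8: conn=9 S1=29 S2=42 S3=-5 blocked=[3]
Op 9: conn=31 S1=29 S2=42 S3=-5 blocked=[3]
Op 10: conn=20 S1=29 S2=42 S3=-16 blocked=[3]
Op 11: conn=48 S1=29 S2=42 S3=-16 blocked=[3]
Op 12: conn=29 S1=29 S2=23 S3=-16 blocked=[3]
Op 13: conn=42 S1=29 S2=23 S3=-16 blocked=[3]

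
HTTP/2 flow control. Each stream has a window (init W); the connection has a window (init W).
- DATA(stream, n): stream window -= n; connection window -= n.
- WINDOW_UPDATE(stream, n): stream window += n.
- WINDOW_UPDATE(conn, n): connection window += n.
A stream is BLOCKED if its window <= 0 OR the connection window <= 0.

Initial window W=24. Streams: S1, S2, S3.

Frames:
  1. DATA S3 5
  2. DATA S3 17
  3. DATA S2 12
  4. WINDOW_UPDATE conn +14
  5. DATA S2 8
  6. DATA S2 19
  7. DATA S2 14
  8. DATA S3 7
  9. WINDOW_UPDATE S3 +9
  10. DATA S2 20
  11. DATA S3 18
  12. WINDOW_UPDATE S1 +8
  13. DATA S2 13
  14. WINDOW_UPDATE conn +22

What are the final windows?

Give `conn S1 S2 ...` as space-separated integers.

Op 1: conn=19 S1=24 S2=24 S3=19 blocked=[]
Op 2: conn=2 S1=24 S2=24 S3=2 blocked=[]
Op 3: conn=-10 S1=24 S2=12 S3=2 blocked=[1, 2, 3]
Op 4: conn=4 S1=24 S2=12 S3=2 blocked=[]
Op 5: conn=-4 S1=24 S2=4 S3=2 blocked=[1, 2, 3]
Op 6: conn=-23 S1=24 S2=-15 S3=2 blocked=[1, 2, 3]
Op 7: conn=-37 S1=24 S2=-29 S3=2 blocked=[1, 2, 3]
Op 8: conn=-44 S1=24 S2=-29 S3=-5 blocked=[1, 2, 3]
Op 9: conn=-44 S1=24 S2=-29 S3=4 blocked=[1, 2, 3]
Op 10: conn=-64 S1=24 S2=-49 S3=4 blocked=[1, 2, 3]
Op 11: conn=-82 S1=24 S2=-49 S3=-14 blocked=[1, 2, 3]
Op 12: conn=-82 S1=32 S2=-49 S3=-14 blocked=[1, 2, 3]
Op 13: conn=-95 S1=32 S2=-62 S3=-14 blocked=[1, 2, 3]
Op 14: conn=-73 S1=32 S2=-62 S3=-14 blocked=[1, 2, 3]

Answer: -73 32 -62 -14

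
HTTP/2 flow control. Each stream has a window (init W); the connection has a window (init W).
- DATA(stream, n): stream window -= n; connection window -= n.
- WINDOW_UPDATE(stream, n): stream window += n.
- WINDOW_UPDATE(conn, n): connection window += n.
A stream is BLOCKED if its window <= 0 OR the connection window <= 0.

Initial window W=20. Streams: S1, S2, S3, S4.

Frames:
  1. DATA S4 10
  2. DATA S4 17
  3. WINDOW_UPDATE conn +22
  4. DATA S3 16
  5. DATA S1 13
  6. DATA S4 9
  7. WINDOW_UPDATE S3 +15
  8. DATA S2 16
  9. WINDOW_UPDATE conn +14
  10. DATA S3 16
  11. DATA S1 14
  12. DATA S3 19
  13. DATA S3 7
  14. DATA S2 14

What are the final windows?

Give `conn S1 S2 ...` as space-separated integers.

Answer: -95 -7 -10 -23 -16

Derivation:
Op 1: conn=10 S1=20 S2=20 S3=20 S4=10 blocked=[]
Op 2: conn=-7 S1=20 S2=20 S3=20 S4=-7 blocked=[1, 2, 3, 4]
Op 3: conn=15 S1=20 S2=20 S3=20 S4=-7 blocked=[4]
Op 4: conn=-1 S1=20 S2=20 S3=4 S4=-7 blocked=[1, 2, 3, 4]
Op 5: conn=-14 S1=7 S2=20 S3=4 S4=-7 blocked=[1, 2, 3, 4]
Op 6: conn=-23 S1=7 S2=20 S3=4 S4=-16 blocked=[1, 2, 3, 4]
Op 7: conn=-23 S1=7 S2=20 S3=19 S4=-16 blocked=[1, 2, 3, 4]
Op 8: conn=-39 S1=7 S2=4 S3=19 S4=-16 blocked=[1, 2, 3, 4]
Op 9: conn=-25 S1=7 S2=4 S3=19 S4=-16 blocked=[1, 2, 3, 4]
Op 10: conn=-41 S1=7 S2=4 S3=3 S4=-16 blocked=[1, 2, 3, 4]
Op 11: conn=-55 S1=-7 S2=4 S3=3 S4=-16 blocked=[1, 2, 3, 4]
Op 12: conn=-74 S1=-7 S2=4 S3=-16 S4=-16 blocked=[1, 2, 3, 4]
Op 13: conn=-81 S1=-7 S2=4 S3=-23 S4=-16 blocked=[1, 2, 3, 4]
Op 14: conn=-95 S1=-7 S2=-10 S3=-23 S4=-16 blocked=[1, 2, 3, 4]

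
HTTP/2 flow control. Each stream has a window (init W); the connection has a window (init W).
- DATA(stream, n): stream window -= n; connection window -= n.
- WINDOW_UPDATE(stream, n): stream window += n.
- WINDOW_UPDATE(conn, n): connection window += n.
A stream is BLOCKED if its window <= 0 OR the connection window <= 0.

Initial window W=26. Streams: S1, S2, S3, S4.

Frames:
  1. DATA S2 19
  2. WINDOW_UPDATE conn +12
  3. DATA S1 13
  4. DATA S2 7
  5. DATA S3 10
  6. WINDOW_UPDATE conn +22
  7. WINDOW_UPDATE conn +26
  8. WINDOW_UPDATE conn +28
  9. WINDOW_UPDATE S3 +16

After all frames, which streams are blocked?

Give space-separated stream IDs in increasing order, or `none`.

Answer: S2

Derivation:
Op 1: conn=7 S1=26 S2=7 S3=26 S4=26 blocked=[]
Op 2: conn=19 S1=26 S2=7 S3=26 S4=26 blocked=[]
Op 3: conn=6 S1=13 S2=7 S3=26 S4=26 blocked=[]
Op 4: conn=-1 S1=13 S2=0 S3=26 S4=26 blocked=[1, 2, 3, 4]
Op 5: conn=-11 S1=13 S2=0 S3=16 S4=26 blocked=[1, 2, 3, 4]
Op 6: conn=11 S1=13 S2=0 S3=16 S4=26 blocked=[2]
Op 7: conn=37 S1=13 S2=0 S3=16 S4=26 blocked=[2]
Op 8: conn=65 S1=13 S2=0 S3=16 S4=26 blocked=[2]
Op 9: conn=65 S1=13 S2=0 S3=32 S4=26 blocked=[2]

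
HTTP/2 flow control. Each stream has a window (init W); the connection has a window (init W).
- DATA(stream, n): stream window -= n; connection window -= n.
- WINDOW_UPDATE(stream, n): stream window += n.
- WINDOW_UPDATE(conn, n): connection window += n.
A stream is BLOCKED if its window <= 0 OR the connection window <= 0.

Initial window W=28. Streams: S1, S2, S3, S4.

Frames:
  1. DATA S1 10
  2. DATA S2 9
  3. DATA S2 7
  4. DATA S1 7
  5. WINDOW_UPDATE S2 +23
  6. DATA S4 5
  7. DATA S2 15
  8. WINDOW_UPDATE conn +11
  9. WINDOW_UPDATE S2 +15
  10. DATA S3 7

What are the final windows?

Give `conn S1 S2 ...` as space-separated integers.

Answer: -21 11 35 21 23

Derivation:
Op 1: conn=18 S1=18 S2=28 S3=28 S4=28 blocked=[]
Op 2: conn=9 S1=18 S2=19 S3=28 S4=28 blocked=[]
Op 3: conn=2 S1=18 S2=12 S3=28 S4=28 blocked=[]
Op 4: conn=-5 S1=11 S2=12 S3=28 S4=28 blocked=[1, 2, 3, 4]
Op 5: conn=-5 S1=11 S2=35 S3=28 S4=28 blocked=[1, 2, 3, 4]
Op 6: conn=-10 S1=11 S2=35 S3=28 S4=23 blocked=[1, 2, 3, 4]
Op 7: conn=-25 S1=11 S2=20 S3=28 S4=23 blocked=[1, 2, 3, 4]
Op 8: conn=-14 S1=11 S2=20 S3=28 S4=23 blocked=[1, 2, 3, 4]
Op 9: conn=-14 S1=11 S2=35 S3=28 S4=23 blocked=[1, 2, 3, 4]
Op 10: conn=-21 S1=11 S2=35 S3=21 S4=23 blocked=[1, 2, 3, 4]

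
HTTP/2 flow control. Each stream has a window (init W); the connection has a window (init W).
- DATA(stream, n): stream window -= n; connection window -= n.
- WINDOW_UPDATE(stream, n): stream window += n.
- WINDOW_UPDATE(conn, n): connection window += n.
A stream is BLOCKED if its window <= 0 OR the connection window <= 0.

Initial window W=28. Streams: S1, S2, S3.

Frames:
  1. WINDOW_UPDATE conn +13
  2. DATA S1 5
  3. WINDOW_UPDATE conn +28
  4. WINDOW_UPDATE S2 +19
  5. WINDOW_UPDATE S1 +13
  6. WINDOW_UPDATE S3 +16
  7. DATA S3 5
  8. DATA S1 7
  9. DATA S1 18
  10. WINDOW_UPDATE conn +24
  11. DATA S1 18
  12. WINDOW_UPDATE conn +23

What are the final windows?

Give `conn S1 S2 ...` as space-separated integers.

Op 1: conn=41 S1=28 S2=28 S3=28 blocked=[]
Op 2: conn=36 S1=23 S2=28 S3=28 blocked=[]
Op 3: conn=64 S1=23 S2=28 S3=28 blocked=[]
Op 4: conn=64 S1=23 S2=47 S3=28 blocked=[]
Op 5: conn=64 S1=36 S2=47 S3=28 blocked=[]
Op 6: conn=64 S1=36 S2=47 S3=44 blocked=[]
Op 7: conn=59 S1=36 S2=47 S3=39 blocked=[]
Op 8: conn=52 S1=29 S2=47 S3=39 blocked=[]
Op 9: conn=34 S1=11 S2=47 S3=39 blocked=[]
Op 10: conn=58 S1=11 S2=47 S3=39 blocked=[]
Op 11: conn=40 S1=-7 S2=47 S3=39 blocked=[1]
Op 12: conn=63 S1=-7 S2=47 S3=39 blocked=[1]

Answer: 63 -7 47 39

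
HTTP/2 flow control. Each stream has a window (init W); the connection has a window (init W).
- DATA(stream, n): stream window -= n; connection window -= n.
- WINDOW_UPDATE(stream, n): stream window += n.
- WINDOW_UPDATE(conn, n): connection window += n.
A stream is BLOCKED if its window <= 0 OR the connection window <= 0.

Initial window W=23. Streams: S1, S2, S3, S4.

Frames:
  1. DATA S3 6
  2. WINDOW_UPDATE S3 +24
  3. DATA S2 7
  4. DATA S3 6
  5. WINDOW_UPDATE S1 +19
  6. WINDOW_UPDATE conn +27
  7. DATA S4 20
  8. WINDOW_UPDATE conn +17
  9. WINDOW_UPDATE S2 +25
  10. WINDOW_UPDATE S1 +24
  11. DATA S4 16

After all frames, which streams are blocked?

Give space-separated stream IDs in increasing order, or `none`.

Op 1: conn=17 S1=23 S2=23 S3=17 S4=23 blocked=[]
Op 2: conn=17 S1=23 S2=23 S3=41 S4=23 blocked=[]
Op 3: conn=10 S1=23 S2=16 S3=41 S4=23 blocked=[]
Op 4: conn=4 S1=23 S2=16 S3=35 S4=23 blocked=[]
Op 5: conn=4 S1=42 S2=16 S3=35 S4=23 blocked=[]
Op 6: conn=31 S1=42 S2=16 S3=35 S4=23 blocked=[]
Op 7: conn=11 S1=42 S2=16 S3=35 S4=3 blocked=[]
Op 8: conn=28 S1=42 S2=16 S3=35 S4=3 blocked=[]
Op 9: conn=28 S1=42 S2=41 S3=35 S4=3 blocked=[]
Op 10: conn=28 S1=66 S2=41 S3=35 S4=3 blocked=[]
Op 11: conn=12 S1=66 S2=41 S3=35 S4=-13 blocked=[4]

Answer: S4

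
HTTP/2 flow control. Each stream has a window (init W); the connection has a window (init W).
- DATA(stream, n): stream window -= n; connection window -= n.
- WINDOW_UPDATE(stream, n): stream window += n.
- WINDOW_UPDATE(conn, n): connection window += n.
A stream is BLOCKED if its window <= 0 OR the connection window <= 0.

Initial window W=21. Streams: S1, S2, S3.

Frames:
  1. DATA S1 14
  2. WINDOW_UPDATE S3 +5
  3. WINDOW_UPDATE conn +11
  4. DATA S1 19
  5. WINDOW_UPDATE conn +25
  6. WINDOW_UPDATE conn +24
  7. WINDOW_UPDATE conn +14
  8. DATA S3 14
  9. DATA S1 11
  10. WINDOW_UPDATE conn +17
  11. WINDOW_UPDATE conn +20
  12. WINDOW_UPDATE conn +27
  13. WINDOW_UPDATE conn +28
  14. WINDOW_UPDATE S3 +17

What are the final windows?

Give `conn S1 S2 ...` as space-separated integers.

Op 1: conn=7 S1=7 S2=21 S3=21 blocked=[]
Op 2: conn=7 S1=7 S2=21 S3=26 blocked=[]
Op 3: conn=18 S1=7 S2=21 S3=26 blocked=[]
Op 4: conn=-1 S1=-12 S2=21 S3=26 blocked=[1, 2, 3]
Op 5: conn=24 S1=-12 S2=21 S3=26 blocked=[1]
Op 6: conn=48 S1=-12 S2=21 S3=26 blocked=[1]
Op 7: conn=62 S1=-12 S2=21 S3=26 blocked=[1]
Op 8: conn=48 S1=-12 S2=21 S3=12 blocked=[1]
Op 9: conn=37 S1=-23 S2=21 S3=12 blocked=[1]
Op 10: conn=54 S1=-23 S2=21 S3=12 blocked=[1]
Op 11: conn=74 S1=-23 S2=21 S3=12 blocked=[1]
Op 12: conn=101 S1=-23 S2=21 S3=12 blocked=[1]
Op 13: conn=129 S1=-23 S2=21 S3=12 blocked=[1]
Op 14: conn=129 S1=-23 S2=21 S3=29 blocked=[1]

Answer: 129 -23 21 29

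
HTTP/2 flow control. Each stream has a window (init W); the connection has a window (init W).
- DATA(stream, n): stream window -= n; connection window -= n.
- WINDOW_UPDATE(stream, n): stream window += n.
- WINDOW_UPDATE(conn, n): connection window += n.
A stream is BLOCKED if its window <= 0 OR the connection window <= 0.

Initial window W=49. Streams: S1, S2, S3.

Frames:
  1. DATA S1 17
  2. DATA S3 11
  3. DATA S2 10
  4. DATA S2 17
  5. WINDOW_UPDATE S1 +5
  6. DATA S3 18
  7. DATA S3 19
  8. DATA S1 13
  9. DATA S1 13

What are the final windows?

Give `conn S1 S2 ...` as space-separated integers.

Answer: -69 11 22 1

Derivation:
Op 1: conn=32 S1=32 S2=49 S3=49 blocked=[]
Op 2: conn=21 S1=32 S2=49 S3=38 blocked=[]
Op 3: conn=11 S1=32 S2=39 S3=38 blocked=[]
Op 4: conn=-6 S1=32 S2=22 S3=38 blocked=[1, 2, 3]
Op 5: conn=-6 S1=37 S2=22 S3=38 blocked=[1, 2, 3]
Op 6: conn=-24 S1=37 S2=22 S3=20 blocked=[1, 2, 3]
Op 7: conn=-43 S1=37 S2=22 S3=1 blocked=[1, 2, 3]
Op 8: conn=-56 S1=24 S2=22 S3=1 blocked=[1, 2, 3]
Op 9: conn=-69 S1=11 S2=22 S3=1 blocked=[1, 2, 3]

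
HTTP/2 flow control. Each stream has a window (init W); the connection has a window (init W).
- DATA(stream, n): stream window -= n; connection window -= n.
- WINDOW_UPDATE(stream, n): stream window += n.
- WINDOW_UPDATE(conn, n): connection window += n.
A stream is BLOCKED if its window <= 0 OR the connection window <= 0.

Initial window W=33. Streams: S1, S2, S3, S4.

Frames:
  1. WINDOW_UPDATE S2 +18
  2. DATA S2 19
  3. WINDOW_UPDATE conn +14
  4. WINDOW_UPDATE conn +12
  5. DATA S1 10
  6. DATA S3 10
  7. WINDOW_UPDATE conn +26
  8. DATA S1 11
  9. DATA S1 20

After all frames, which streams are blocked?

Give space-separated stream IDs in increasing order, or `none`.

Answer: S1

Derivation:
Op 1: conn=33 S1=33 S2=51 S3=33 S4=33 blocked=[]
Op 2: conn=14 S1=33 S2=32 S3=33 S4=33 blocked=[]
Op 3: conn=28 S1=33 S2=32 S3=33 S4=33 blocked=[]
Op 4: conn=40 S1=33 S2=32 S3=33 S4=33 blocked=[]
Op 5: conn=30 S1=23 S2=32 S3=33 S4=33 blocked=[]
Op 6: conn=20 S1=23 S2=32 S3=23 S4=33 blocked=[]
Op 7: conn=46 S1=23 S2=32 S3=23 S4=33 blocked=[]
Op 8: conn=35 S1=12 S2=32 S3=23 S4=33 blocked=[]
Op 9: conn=15 S1=-8 S2=32 S3=23 S4=33 blocked=[1]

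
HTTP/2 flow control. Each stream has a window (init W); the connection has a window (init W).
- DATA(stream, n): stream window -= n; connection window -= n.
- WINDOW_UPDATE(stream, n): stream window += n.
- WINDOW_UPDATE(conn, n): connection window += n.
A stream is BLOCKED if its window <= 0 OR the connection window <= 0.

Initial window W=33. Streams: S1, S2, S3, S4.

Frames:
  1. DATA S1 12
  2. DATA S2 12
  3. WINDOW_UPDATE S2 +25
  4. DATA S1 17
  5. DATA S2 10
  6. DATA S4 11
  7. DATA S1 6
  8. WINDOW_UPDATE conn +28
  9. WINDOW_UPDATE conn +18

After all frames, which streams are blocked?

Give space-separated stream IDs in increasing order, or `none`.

Op 1: conn=21 S1=21 S2=33 S3=33 S4=33 blocked=[]
Op 2: conn=9 S1=21 S2=21 S3=33 S4=33 blocked=[]
Op 3: conn=9 S1=21 S2=46 S3=33 S4=33 blocked=[]
Op 4: conn=-8 S1=4 S2=46 S3=33 S4=33 blocked=[1, 2, 3, 4]
Op 5: conn=-18 S1=4 S2=36 S3=33 S4=33 blocked=[1, 2, 3, 4]
Op 6: conn=-29 S1=4 S2=36 S3=33 S4=22 blocked=[1, 2, 3, 4]
Op 7: conn=-35 S1=-2 S2=36 S3=33 S4=22 blocked=[1, 2, 3, 4]
Op 8: conn=-7 S1=-2 S2=36 S3=33 S4=22 blocked=[1, 2, 3, 4]
Op 9: conn=11 S1=-2 S2=36 S3=33 S4=22 blocked=[1]

Answer: S1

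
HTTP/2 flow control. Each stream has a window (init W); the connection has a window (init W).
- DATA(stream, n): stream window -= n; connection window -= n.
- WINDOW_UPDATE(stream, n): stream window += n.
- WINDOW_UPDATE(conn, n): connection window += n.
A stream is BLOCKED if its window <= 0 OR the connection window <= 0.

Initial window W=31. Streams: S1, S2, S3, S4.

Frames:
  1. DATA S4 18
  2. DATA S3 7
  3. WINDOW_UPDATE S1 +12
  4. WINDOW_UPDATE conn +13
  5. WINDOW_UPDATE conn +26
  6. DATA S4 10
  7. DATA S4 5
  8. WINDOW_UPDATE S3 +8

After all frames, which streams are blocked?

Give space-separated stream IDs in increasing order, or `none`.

Op 1: conn=13 S1=31 S2=31 S3=31 S4=13 blocked=[]
Op 2: conn=6 S1=31 S2=31 S3=24 S4=13 blocked=[]
Op 3: conn=6 S1=43 S2=31 S3=24 S4=13 blocked=[]
Op 4: conn=19 S1=43 S2=31 S3=24 S4=13 blocked=[]
Op 5: conn=45 S1=43 S2=31 S3=24 S4=13 blocked=[]
Op 6: conn=35 S1=43 S2=31 S3=24 S4=3 blocked=[]
Op 7: conn=30 S1=43 S2=31 S3=24 S4=-2 blocked=[4]
Op 8: conn=30 S1=43 S2=31 S3=32 S4=-2 blocked=[4]

Answer: S4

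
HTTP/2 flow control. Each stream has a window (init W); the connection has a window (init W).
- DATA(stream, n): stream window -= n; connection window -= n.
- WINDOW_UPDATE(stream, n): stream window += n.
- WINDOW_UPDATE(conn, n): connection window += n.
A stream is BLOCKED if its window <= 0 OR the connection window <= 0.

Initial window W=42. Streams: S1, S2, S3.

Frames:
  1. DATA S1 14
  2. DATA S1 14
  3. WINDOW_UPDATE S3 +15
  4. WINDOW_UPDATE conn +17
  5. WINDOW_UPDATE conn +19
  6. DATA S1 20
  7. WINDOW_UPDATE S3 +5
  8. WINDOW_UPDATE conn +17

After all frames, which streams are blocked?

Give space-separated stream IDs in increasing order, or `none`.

Answer: S1

Derivation:
Op 1: conn=28 S1=28 S2=42 S3=42 blocked=[]
Op 2: conn=14 S1=14 S2=42 S3=42 blocked=[]
Op 3: conn=14 S1=14 S2=42 S3=57 blocked=[]
Op 4: conn=31 S1=14 S2=42 S3=57 blocked=[]
Op 5: conn=50 S1=14 S2=42 S3=57 blocked=[]
Op 6: conn=30 S1=-6 S2=42 S3=57 blocked=[1]
Op 7: conn=30 S1=-6 S2=42 S3=62 blocked=[1]
Op 8: conn=47 S1=-6 S2=42 S3=62 blocked=[1]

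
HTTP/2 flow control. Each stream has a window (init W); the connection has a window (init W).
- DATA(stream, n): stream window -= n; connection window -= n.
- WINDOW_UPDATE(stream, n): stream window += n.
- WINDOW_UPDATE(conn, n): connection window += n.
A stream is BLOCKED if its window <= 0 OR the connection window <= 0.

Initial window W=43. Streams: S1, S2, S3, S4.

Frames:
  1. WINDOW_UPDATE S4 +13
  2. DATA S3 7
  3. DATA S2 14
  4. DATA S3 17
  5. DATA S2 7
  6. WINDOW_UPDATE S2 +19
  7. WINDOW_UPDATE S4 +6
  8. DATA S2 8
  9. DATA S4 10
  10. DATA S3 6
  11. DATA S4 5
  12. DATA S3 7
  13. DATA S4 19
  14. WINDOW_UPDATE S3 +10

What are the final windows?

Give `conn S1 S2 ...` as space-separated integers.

Answer: -57 43 33 16 28

Derivation:
Op 1: conn=43 S1=43 S2=43 S3=43 S4=56 blocked=[]
Op 2: conn=36 S1=43 S2=43 S3=36 S4=56 blocked=[]
Op 3: conn=22 S1=43 S2=29 S3=36 S4=56 blocked=[]
Op 4: conn=5 S1=43 S2=29 S3=19 S4=56 blocked=[]
Op 5: conn=-2 S1=43 S2=22 S3=19 S4=56 blocked=[1, 2, 3, 4]
Op 6: conn=-2 S1=43 S2=41 S3=19 S4=56 blocked=[1, 2, 3, 4]
Op 7: conn=-2 S1=43 S2=41 S3=19 S4=62 blocked=[1, 2, 3, 4]
Op 8: conn=-10 S1=43 S2=33 S3=19 S4=62 blocked=[1, 2, 3, 4]
Op 9: conn=-20 S1=43 S2=33 S3=19 S4=52 blocked=[1, 2, 3, 4]
Op 10: conn=-26 S1=43 S2=33 S3=13 S4=52 blocked=[1, 2, 3, 4]
Op 11: conn=-31 S1=43 S2=33 S3=13 S4=47 blocked=[1, 2, 3, 4]
Op 12: conn=-38 S1=43 S2=33 S3=6 S4=47 blocked=[1, 2, 3, 4]
Op 13: conn=-57 S1=43 S2=33 S3=6 S4=28 blocked=[1, 2, 3, 4]
Op 14: conn=-57 S1=43 S2=33 S3=16 S4=28 blocked=[1, 2, 3, 4]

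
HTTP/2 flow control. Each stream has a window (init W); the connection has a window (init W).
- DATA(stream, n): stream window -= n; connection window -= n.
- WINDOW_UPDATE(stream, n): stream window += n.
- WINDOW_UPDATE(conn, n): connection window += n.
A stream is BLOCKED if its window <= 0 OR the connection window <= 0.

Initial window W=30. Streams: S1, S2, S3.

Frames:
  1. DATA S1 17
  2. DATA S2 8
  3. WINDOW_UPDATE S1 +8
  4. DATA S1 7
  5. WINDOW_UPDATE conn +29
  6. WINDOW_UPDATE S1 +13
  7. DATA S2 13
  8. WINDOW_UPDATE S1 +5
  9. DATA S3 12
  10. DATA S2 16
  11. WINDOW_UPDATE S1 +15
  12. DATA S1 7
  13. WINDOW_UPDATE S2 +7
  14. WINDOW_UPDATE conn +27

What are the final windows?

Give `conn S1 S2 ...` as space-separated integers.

Op 1: conn=13 S1=13 S2=30 S3=30 blocked=[]
Op 2: conn=5 S1=13 S2=22 S3=30 blocked=[]
Op 3: conn=5 S1=21 S2=22 S3=30 blocked=[]
Op 4: conn=-2 S1=14 S2=22 S3=30 blocked=[1, 2, 3]
Op 5: conn=27 S1=14 S2=22 S3=30 blocked=[]
Op 6: conn=27 S1=27 S2=22 S3=30 blocked=[]
Op 7: conn=14 S1=27 S2=9 S3=30 blocked=[]
Op 8: conn=14 S1=32 S2=9 S3=30 blocked=[]
Op 9: conn=2 S1=32 S2=9 S3=18 blocked=[]
Op 10: conn=-14 S1=32 S2=-7 S3=18 blocked=[1, 2, 3]
Op 11: conn=-14 S1=47 S2=-7 S3=18 blocked=[1, 2, 3]
Op 12: conn=-21 S1=40 S2=-7 S3=18 blocked=[1, 2, 3]
Op 13: conn=-21 S1=40 S2=0 S3=18 blocked=[1, 2, 3]
Op 14: conn=6 S1=40 S2=0 S3=18 blocked=[2]

Answer: 6 40 0 18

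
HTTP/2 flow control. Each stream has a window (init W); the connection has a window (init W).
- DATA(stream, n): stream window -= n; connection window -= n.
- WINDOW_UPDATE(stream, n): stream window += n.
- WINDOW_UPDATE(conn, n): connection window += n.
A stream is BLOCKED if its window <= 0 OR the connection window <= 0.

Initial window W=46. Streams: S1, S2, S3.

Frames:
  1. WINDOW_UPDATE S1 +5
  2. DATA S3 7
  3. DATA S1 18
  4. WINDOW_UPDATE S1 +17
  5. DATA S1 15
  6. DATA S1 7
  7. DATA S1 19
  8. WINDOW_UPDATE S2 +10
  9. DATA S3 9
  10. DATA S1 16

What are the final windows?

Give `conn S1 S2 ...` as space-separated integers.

Op 1: conn=46 S1=51 S2=46 S3=46 blocked=[]
Op 2: conn=39 S1=51 S2=46 S3=39 blocked=[]
Op 3: conn=21 S1=33 S2=46 S3=39 blocked=[]
Op 4: conn=21 S1=50 S2=46 S3=39 blocked=[]
Op 5: conn=6 S1=35 S2=46 S3=39 blocked=[]
Op 6: conn=-1 S1=28 S2=46 S3=39 blocked=[1, 2, 3]
Op 7: conn=-20 S1=9 S2=46 S3=39 blocked=[1, 2, 3]
Op 8: conn=-20 S1=9 S2=56 S3=39 blocked=[1, 2, 3]
Op 9: conn=-29 S1=9 S2=56 S3=30 blocked=[1, 2, 3]
Op 10: conn=-45 S1=-7 S2=56 S3=30 blocked=[1, 2, 3]

Answer: -45 -7 56 30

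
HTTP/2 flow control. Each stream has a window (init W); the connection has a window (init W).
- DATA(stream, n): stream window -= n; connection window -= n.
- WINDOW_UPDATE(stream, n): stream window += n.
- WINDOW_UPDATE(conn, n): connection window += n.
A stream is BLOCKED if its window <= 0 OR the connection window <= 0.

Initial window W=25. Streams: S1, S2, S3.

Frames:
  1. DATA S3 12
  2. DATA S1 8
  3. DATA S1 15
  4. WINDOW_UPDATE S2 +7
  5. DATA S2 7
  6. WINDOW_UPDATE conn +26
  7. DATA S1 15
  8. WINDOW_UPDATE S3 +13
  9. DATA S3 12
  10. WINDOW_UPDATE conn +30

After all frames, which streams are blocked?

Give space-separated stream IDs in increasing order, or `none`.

Answer: S1

Derivation:
Op 1: conn=13 S1=25 S2=25 S3=13 blocked=[]
Op 2: conn=5 S1=17 S2=25 S3=13 blocked=[]
Op 3: conn=-10 S1=2 S2=25 S3=13 blocked=[1, 2, 3]
Op 4: conn=-10 S1=2 S2=32 S3=13 blocked=[1, 2, 3]
Op 5: conn=-17 S1=2 S2=25 S3=13 blocked=[1, 2, 3]
Op 6: conn=9 S1=2 S2=25 S3=13 blocked=[]
Op 7: conn=-6 S1=-13 S2=25 S3=13 blocked=[1, 2, 3]
Op 8: conn=-6 S1=-13 S2=25 S3=26 blocked=[1, 2, 3]
Op 9: conn=-18 S1=-13 S2=25 S3=14 blocked=[1, 2, 3]
Op 10: conn=12 S1=-13 S2=25 S3=14 blocked=[1]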